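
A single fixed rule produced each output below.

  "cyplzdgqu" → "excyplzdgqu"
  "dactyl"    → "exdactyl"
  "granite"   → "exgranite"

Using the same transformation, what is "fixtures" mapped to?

Each output is the input with this applied: prepend "ex".
On "fixtures" that produces "exfixtures".

exfixtures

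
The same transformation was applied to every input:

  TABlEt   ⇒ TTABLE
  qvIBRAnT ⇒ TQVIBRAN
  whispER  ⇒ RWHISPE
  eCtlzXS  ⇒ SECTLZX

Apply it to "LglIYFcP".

The rule is to move the last character to the front, then convert every letter to uppercase.
Starting from "LglIYFcP": after the first operation, "PLglIYFc"; after the second, "PLGLIYFC".
(Check on "whispER": → "RwhispE" → "RWHISPE" ✓)

PLGLIYFC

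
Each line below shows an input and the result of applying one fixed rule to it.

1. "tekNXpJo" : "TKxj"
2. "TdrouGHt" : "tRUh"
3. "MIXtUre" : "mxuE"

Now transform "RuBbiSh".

rbIH

What's happening: keep every other character starting from the first (positions 1st, 3rd, 5th, ...), then flip the case of every letter.
Starting from "RuBbiSh": after the first operation, "RBih"; after the second, "rbIH".
(Check on "MIXtUre": → "MXUe" → "mxuE" ✓)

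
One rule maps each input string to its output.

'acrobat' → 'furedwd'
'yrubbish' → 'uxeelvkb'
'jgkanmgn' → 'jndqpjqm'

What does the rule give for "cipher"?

lskhuf

The transformation: move the first character to the end, then shift every letter 3 places forward in the alphabet (wrapping around).
On "cipher": the first step gives "ipherc", and the second then gives "lskhuf".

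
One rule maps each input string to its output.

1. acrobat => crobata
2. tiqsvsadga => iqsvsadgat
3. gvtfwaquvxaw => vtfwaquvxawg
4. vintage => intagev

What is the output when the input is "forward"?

orwardf

The rule is to move the first character to the end.
So "forward" becomes "orwardf".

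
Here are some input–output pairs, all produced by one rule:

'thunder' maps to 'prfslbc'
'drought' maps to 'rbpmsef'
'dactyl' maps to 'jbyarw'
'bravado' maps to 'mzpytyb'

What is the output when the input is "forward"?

What's happening: shift every letter 2 places backward in the alphabet (wrapping around), then move the last character to the front.
For "forward", step one produces "dmpuypb"; step two turns that into "bdmpuyp".

bdmpuyp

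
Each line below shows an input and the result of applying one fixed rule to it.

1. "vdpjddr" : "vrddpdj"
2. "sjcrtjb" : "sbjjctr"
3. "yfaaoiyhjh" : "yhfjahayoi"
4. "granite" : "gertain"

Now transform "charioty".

What's happening: take characters alternately from the front and the back (1st, last, 2nd, 2nd-last, ...).
On "charioty" that produces "cyhtaori".

cyhtaori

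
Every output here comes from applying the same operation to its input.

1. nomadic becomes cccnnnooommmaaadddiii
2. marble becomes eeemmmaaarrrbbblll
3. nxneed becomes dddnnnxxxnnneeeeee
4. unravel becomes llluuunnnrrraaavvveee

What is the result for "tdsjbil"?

llltttdddsssjjjbbbiii

Rule — repeat every character 3 times, then move the last 3 characters to the front (rotate right by 3).
Working it through for "tdsjbil": intermediate "tttdddsssjjjbbbiiilll", final "llltttdddsssjjjbbbiii".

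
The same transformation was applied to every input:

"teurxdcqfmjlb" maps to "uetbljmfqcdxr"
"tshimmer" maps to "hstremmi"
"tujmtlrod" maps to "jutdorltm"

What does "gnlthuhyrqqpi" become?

What's happening: move the first 3 characters to the end (rotate left by 3), then reverse the string.
Starting from "gnlthuhyrqqpi": after the first operation, "thuhyrqqpignl"; after the second, "lngipqqryhuht".

lngipqqryhuht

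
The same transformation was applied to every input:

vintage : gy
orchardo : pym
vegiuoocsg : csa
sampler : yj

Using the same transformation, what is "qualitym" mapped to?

sgk

Each output is the input with this applied: shift every letter 2 places backward in the alphabet (wrapping around), then keep one character in every 3, starting at position 2 (positions 2nd, 5th, 8th, ...).
On "qualitym": the first step gives "osyjgrwk", and the second then gives "sgk".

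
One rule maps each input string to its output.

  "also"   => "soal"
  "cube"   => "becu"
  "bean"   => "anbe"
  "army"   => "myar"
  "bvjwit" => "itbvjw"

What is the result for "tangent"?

nttange

Rule — move the last 2 characters to the front (rotate right by 2).
On "tangent" that produces "nttange".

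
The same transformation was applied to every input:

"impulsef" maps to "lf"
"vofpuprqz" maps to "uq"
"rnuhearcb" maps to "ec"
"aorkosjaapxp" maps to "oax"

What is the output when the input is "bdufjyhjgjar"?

jja

In each case the input is transformed by: keep one character in every 3, starting at position 2 (positions 2nd, 5th, 8th, ...), then delete the first character.
For "bdufjyhjgjar", step one produces "djja"; step two turns that into "jja".
(Check on "rnuhearcb": → "nec" → "ec" ✓)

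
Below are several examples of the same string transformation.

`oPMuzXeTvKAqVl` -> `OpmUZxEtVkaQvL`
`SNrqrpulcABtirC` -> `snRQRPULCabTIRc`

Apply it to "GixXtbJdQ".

gIXxTBjDq

Looking at the pairs, the operation is to flip the case of every letter.
For "GixXtbJdQ" the result is "gIXxTBjDq".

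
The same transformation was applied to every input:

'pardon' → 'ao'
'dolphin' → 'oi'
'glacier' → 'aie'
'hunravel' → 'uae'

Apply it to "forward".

Each output is the input with this applied: keep only the vowels.
For "forward" the result is "oa".

oa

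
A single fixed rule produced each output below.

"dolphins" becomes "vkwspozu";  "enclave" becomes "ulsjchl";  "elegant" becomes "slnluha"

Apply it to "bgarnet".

The transformation: shift every letter 7 places forward in the alphabet (wrapping around), then swap each adjacent pair of characters (1↔2, 3↔4, ...).
"bgarnet" → "inhyula" → "niyhlua".

niyhlua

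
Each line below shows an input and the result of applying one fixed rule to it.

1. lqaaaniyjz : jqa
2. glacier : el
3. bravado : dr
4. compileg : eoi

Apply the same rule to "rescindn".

dei

The transformation: move the last 3 characters to the front (rotate right by 3), then keep one character in every 3, starting at position 2 (positions 2nd, 5th, 8th, ...).
Applying both steps to "rescindn": "ndnresci", then "dei".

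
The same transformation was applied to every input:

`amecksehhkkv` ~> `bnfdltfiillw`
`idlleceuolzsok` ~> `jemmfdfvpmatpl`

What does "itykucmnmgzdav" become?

juzlvdnonhaebw

The rule is to shift every letter 1 place forward in the alphabet (wrapping around).
On "itykucmnmgzdav" that produces "juzlvdnonhaebw".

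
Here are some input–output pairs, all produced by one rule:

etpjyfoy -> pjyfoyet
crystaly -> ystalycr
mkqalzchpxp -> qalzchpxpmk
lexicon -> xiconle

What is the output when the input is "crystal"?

The transformation: move the first 2 characters to the end (rotate left by 2).
On "crystal" that produces "ystalcr".

ystalcr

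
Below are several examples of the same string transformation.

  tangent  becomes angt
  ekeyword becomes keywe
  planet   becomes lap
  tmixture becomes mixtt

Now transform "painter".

ainp

The pattern: delete the last 3 characters, then move the first character to the end.
"painter" → "pain" → "ainp".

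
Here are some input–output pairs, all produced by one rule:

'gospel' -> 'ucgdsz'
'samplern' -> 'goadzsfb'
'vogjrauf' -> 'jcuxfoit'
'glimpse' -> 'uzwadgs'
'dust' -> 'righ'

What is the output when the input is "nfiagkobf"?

btwouycpt

The transformation: shift every letter 12 places backward in the alphabet (wrapping around).
So "nfiagkobf" becomes "btwouycpt".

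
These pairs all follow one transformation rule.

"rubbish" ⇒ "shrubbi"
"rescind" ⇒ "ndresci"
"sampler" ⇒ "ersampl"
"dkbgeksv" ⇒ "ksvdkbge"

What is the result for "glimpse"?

seglimp

In each case the input is transformed by: move the first 3 characters to the end (rotate left by 3), then move the first 2 characters to the end (rotate left by 2).
"glimpse" → "mpsegli" → "seglimp".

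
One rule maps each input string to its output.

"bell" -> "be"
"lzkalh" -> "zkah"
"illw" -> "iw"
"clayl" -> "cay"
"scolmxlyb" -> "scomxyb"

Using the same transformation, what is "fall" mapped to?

fa

The transformation: remove every "l".
So "fall" becomes "fa".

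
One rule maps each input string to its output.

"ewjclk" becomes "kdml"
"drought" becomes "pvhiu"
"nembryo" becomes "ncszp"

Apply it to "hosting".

tujoh

Looking at the pairs, the operation is to shift every letter 1 place forward in the alphabet (wrapping around), then delete the first 2 characters.
"hosting" → "tujoh".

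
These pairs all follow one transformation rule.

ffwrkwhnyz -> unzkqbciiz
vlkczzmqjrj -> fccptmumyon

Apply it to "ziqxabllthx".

adeoowkaclt

In each case the input is transformed by: move the first 3 characters to the end (rotate left by 3), then shift every letter 3 places forward in the alphabet (wrapping around).
So "ziqxabllthx" becomes "adeoowkaclt".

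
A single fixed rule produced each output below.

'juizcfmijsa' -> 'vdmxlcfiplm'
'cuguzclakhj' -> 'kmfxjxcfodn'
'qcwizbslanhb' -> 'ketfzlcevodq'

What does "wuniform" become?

Each output is the input with this applied: shift every letter 3 places forward in the alphabet (wrapping around), then move the last 2 characters to the front (rotate right by 2).
Applying both steps to "wuniform": "zxqlirup", then "upzxqlir".

upzxqlir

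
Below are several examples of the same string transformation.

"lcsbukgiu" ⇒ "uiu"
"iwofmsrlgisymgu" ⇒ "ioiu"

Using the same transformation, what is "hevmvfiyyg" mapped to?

Each output is the input with this applied: keep only the vowels.
Applying that to "hevmvfiyyg" gives "ei".

ei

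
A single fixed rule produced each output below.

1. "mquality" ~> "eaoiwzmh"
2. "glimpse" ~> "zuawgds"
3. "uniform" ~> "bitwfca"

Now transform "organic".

fcouwbq

Looking at the pairs, the operation is to shift every letter 12 places backward in the alphabet (wrapping around), then swap each adjacent pair of characters (1↔2, 3↔4, ...).
On "organic": the first step gives "cfuobwq", and the second then gives "fcouwbq".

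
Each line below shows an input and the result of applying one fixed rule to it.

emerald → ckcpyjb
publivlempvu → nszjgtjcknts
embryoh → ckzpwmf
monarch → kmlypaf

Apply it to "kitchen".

igrafcl

The pattern: shift every letter 2 places backward in the alphabet (wrapping around).
Applying that to "kitchen" gives "igrafcl".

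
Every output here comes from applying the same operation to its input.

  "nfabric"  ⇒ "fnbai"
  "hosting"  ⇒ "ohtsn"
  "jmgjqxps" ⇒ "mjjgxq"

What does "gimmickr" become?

What's happening: swap each adjacent pair of characters (1↔2, 3↔4, ...), then delete the last 2 characters.
Working it through for "gimmickr": intermediate "igmmcirk", final "igmmci".

igmmci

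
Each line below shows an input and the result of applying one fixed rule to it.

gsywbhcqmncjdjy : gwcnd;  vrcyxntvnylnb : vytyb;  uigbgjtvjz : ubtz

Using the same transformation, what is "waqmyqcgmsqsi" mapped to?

wmcsi

The pattern: keep one character in every 3, starting at position 1 (positions 1st, 4th, 7th, ...).
Applying that to "waqmyqcgmsqsi" gives "wmcsi".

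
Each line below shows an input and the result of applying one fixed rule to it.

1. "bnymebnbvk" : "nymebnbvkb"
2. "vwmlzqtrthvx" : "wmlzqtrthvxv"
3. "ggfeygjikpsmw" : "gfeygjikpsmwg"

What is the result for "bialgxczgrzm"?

The pattern: move the first character to the end.
On "bialgxczgrzm" that produces "ialgxczgrzmb".

ialgxczgrzmb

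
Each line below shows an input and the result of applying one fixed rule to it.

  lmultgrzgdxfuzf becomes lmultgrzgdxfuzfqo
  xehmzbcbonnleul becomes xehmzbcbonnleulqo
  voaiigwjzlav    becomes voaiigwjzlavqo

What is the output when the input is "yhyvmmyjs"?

yhyvmmyjsqo

Looking at the pairs, the operation is to append "qo".
Doing the same to "yhyvmmyjs": "yhyvmmyjsqo".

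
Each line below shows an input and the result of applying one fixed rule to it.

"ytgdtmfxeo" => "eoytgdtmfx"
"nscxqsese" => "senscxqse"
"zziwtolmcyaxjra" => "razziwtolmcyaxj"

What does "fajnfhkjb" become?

jbfajnfhk

The rule is to move the last 2 characters to the front (rotate right by 2).
"fajnfhkjb" → "jbfajnfhk".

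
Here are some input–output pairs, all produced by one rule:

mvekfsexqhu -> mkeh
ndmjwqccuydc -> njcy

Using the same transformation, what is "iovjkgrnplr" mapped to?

Looking at the pairs, the operation is to keep one character in every 3, starting at position 1 (positions 1st, 4th, 7th, ...).
"iovjkgrnplr" → "ijrl".

ijrl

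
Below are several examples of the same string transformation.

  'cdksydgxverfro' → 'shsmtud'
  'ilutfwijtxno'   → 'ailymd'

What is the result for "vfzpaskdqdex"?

uehssm

What's happening: keep every other character starting from the second (positions 2nd, 4th, 6th, ...), then shift every letter 11 places backward in the alphabet (wrapping around).
Working it through for "vfzpaskdqdex": intermediate "fpsddx", final "uehssm".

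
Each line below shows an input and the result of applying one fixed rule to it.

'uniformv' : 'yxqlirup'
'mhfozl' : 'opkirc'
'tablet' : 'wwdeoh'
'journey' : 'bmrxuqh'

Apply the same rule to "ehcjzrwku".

Each output is the input with this applied: shift every letter 3 places forward in the alphabet (wrapping around), then move the last character to the front.
Starting from "ehcjzrwku": after the first operation, "hkfmcuznx"; after the second, "xhkfmcuzn".

xhkfmcuzn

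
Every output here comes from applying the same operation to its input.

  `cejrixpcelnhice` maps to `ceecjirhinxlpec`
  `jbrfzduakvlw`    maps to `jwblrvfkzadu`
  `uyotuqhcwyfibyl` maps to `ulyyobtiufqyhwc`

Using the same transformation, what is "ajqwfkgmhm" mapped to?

The rule is to take characters alternately from the front and the back (1st, last, 2nd, 2nd-last, ...).
For "ajqwfkgmhm" the result is "amjhqmwgfk".

amjhqmwgfk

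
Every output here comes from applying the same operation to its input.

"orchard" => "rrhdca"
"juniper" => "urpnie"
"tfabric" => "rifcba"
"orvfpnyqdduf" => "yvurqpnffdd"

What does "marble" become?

The rule is to delete the first character, then sort the characters into reverse alphabetical order.
On "marble": the first step gives "arble", and the second then gives "rleba".

rleba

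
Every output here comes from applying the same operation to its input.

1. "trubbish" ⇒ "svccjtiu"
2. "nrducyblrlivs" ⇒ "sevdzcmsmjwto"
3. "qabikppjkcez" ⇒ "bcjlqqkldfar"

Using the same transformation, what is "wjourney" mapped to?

Rule — move the first character to the end, then shift every letter 1 place forward in the alphabet (wrapping around).
Applying both steps to "wjourney": "journeyw", then "kpvsofzx".

kpvsofzx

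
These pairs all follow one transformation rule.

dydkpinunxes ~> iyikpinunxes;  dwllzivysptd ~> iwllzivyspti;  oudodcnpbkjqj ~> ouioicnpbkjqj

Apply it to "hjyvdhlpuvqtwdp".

The transformation: replace every "d" with "i".
Applying that to "hjyvdhlpuvqtwdp" gives "hjyvihlpuvqtwip".

hjyvihlpuvqtwip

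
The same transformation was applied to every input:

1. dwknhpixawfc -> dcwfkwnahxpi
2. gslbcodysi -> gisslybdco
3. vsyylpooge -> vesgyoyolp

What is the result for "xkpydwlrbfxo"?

xokxpfybdrwl

In each case the input is transformed by: take characters alternately from the front and the back (1st, last, 2nd, 2nd-last, ...).
Applying that to "xkpydwlrbfxo" gives "xokxpfybdrwl".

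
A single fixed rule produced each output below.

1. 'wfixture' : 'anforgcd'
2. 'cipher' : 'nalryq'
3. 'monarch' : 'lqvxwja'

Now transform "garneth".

Each output is the input with this applied: shift every letter 9 places forward in the alphabet (wrapping around), then move the last 2 characters to the front (rotate right by 2).
Doing the same to "garneth": "cqpjawn".

cqpjawn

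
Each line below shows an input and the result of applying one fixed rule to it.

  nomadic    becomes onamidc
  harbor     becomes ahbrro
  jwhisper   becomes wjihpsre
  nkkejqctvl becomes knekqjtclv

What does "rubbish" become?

urbbsih

Looking at the pairs, the operation is to swap each adjacent pair of characters (1↔2, 3↔4, ...).
On "rubbish" that produces "urbbsih".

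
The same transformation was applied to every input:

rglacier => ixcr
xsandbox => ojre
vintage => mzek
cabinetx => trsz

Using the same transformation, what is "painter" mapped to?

grze

The rule is to shift every letter 9 places backward in the alphabet (wrapping around), then keep only the first 4 characters.
"painter" → "grze".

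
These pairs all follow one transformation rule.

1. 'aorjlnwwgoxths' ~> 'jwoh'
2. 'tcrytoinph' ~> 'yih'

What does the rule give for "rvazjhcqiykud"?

zcyd

The transformation: keep one character in every 3, starting at position 1 (positions 1st, 4th, 7th, ...), then delete the first character.
Working it through for "rvazjhcqiykud": intermediate "rzcyd", final "zcyd".
(Check on "aorjlnwwgoxths": → "ajwoh" → "jwoh" ✓)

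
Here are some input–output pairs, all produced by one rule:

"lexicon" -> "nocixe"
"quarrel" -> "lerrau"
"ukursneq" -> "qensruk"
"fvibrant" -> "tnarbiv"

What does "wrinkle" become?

In each case the input is transformed by: delete the first character, then reverse the string.
On "wrinkle": the first step gives "rinkle", and the second then gives "elknir".
(Check on "lexicon": → "exicon" → "nocixe" ✓)

elknir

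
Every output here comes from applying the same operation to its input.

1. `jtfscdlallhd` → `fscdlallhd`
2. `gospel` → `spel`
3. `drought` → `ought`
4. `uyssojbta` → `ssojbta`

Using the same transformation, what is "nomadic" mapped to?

In each case the input is transformed by: delete the first 2 characters.
So "nomadic" becomes "madic".

madic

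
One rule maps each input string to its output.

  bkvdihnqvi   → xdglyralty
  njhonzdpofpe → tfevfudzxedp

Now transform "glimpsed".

Rule — shift every letter 10 places backward in the alphabet (wrapping around), then swap the front and back halves of the string.
For "glimpsed", step one produces "wbycfiut"; step two turns that into "fiutwbyc".

fiutwbyc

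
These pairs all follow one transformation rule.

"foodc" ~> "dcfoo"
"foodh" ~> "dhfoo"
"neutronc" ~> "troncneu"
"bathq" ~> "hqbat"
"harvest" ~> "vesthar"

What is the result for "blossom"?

ssomblo

In each case the input is transformed by: move the first 3 characters to the end (rotate left by 3).
So "blossom" becomes "ssomblo".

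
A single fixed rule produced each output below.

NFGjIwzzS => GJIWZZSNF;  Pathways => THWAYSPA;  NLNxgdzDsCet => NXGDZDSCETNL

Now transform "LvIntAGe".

Rule — move the first 2 characters to the end (rotate left by 2), then convert every letter to uppercase.
"LvIntAGe" → "IntAGeLv" → "INTAGELV".

INTAGELV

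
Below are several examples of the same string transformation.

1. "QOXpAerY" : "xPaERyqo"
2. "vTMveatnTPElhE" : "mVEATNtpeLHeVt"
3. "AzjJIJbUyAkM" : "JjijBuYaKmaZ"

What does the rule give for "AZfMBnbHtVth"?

FmbNBhTvTHaz

Rule — flip the case of every letter, then move the first 2 characters to the end (rotate left by 2).
On "AZfMBnbHtVth": the first step gives "azFmbNBhTvTH", and the second then gives "FmbNBhTvTHaz".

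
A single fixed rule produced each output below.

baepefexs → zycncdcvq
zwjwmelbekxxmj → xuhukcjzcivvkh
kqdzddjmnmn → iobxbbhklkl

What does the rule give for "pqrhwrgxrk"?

nopfupevpi

What's happening: shift every letter 2 places backward in the alphabet (wrapping around).
"pqrhwrgxrk" → "nopfupevpi".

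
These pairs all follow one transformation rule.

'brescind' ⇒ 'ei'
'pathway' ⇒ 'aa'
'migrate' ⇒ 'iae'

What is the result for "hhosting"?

The transformation: keep only the vowels.
So "hhosting" becomes "oi".

oi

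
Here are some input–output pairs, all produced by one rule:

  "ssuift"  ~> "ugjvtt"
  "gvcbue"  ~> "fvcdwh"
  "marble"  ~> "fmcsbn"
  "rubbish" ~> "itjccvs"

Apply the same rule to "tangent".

What's happening: shift every letter 1 place forward in the alphabet (wrapping around), then reverse the string.
On "tangent": the first step gives "ubohfou", and the second then gives "uofhobu".

uofhobu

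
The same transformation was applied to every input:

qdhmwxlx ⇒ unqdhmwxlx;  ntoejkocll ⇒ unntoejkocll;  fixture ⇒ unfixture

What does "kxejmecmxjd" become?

unkxejmecmxjd

Rule — prepend "un".
For "kxejmecmxjd" the result is "unkxejmecmxjd".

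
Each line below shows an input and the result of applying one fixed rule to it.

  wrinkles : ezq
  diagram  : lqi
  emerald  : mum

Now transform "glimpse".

otq

Each output is the input with this applied: shift every letter 8 places forward in the alphabet (wrapping around), then keep only the first 3 characters.
For "glimpse" the result is "otq".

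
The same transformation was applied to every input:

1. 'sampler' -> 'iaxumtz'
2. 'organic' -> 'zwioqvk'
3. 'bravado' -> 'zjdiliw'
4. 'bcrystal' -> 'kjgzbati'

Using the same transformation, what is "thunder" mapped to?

pbvcmlz

Each output is the input with this applied: shift every letter 8 places forward in the alphabet (wrapping around), then swap each adjacent pair of characters (1↔2, 3↔4, ...).
On "thunder": the first step gives "bpcvlmz", and the second then gives "pbvcmlz".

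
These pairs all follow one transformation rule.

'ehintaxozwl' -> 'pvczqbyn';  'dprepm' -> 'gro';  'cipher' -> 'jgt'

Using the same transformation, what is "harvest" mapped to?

In each case the input is transformed by: delete the first 3 characters, then shift every letter 2 places forward in the alphabet (wrapping around).
Working it through for "harvest": intermediate "vest", final "xguv".

xguv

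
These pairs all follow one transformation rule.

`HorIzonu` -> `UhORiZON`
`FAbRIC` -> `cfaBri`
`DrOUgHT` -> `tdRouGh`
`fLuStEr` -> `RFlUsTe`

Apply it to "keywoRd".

DKEYWOr

Rule — flip the case of every letter, then move the last character to the front.
"keywoRd" → "KEYWOrD" → "DKEYWOr".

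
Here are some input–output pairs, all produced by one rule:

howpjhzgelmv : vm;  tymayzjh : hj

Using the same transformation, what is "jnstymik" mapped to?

The rule is to swap each adjacent pair of characters (1↔2, 3↔4, ...), then keep only the last 2 characters.
For "jnstymik", step one produces "njtsmyki"; step two turns that into "ki".

ki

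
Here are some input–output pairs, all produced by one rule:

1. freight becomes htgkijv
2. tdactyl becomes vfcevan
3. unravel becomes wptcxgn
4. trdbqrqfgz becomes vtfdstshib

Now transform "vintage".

xkpvcig

The transformation: shift every letter 2 places forward in the alphabet (wrapping around).
For "vintage" the result is "xkpvcig".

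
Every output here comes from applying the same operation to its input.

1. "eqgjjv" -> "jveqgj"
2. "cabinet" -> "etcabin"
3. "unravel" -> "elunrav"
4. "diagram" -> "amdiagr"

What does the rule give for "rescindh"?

dhrescin

In each case the input is transformed by: move the last 2 characters to the front (rotate right by 2).
Applying that to "rescindh" gives "dhrescin".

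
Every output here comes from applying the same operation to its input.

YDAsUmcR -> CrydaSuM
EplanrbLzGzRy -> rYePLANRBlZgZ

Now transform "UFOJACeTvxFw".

fWufojacEtVX

The transformation: move the last 2 characters to the front (rotate right by 2), then flip the case of every letter.
For "UFOJACeTvxFw", step one produces "FwUFOJACeTvx"; step two turns that into "fWufojacEtVX".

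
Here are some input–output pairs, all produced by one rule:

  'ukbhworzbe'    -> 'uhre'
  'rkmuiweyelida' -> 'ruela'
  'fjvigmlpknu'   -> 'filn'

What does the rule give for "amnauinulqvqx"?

aanqx

Looking at the pairs, the operation is to keep one character in every 3, starting at position 1 (positions 1st, 4th, 7th, ...).
For "amnauinulqvqx" the result is "aanqx".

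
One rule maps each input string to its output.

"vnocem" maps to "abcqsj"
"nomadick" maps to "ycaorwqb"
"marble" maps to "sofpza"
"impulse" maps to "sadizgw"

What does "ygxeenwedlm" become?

aulssbksrzm

Rule — shift every letter 12 places backward in the alphabet (wrapping around), then swap the first and last characters.
For "ygxeenwedlm", step one produces "mulssbksrza"; step two turns that into "aulssbksrzm".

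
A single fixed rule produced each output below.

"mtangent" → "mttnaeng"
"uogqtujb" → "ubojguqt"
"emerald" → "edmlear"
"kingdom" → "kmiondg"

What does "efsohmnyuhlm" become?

Each output is the input with this applied: take characters alternately from the front and the back (1st, last, 2nd, 2nd-last, ...).
Applying that to "efsohmnyuhlm" gives "emflshouhymn".

emflshouhymn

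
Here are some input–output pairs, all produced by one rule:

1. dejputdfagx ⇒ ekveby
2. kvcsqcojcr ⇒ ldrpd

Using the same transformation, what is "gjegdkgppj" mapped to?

hfehq

The pattern: shift every letter 1 place forward in the alphabet (wrapping around), then keep every other character starting from the first (positions 1st, 3rd, 5th, ...).
"gjegdkgppj" → "hfehq".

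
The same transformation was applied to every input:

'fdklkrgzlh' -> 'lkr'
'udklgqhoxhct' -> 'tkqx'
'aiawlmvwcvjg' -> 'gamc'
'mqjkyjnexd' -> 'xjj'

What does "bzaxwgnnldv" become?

lag

Rule — keep one character in every 3, starting at position 3 (positions 3rd, 6th, 9th, ...), then move the last character to the front.
Working it through for "bzaxwgnnldv": intermediate "agl", final "lag".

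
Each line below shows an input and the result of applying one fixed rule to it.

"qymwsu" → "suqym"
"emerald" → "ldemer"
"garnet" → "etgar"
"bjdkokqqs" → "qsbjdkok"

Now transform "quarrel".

elquar

The rule is to move the last 2 characters to the front (rotate right by 2), then delete the last character.
"quarrel" → "elquarr" → "elquar".
(Check on "bjdkokqqs": → "qsbjdkokq" → "qsbjdkok" ✓)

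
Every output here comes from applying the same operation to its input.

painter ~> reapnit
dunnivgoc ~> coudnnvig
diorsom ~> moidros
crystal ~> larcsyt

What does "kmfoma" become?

The rule is to move the last 2 characters to the front (rotate right by 2), then swap each adjacent pair of characters (1↔2, 3↔4, ...).
Applying both steps to "kmfoma": "makmfo", then "ammkof".

ammkof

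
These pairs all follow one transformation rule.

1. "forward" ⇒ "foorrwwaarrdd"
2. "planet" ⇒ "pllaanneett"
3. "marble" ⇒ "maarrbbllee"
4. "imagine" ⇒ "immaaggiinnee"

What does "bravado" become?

Looking at the pairs, the operation is to double every character, then delete the first character.
"bravado" → "bbrraavvaaddoo" → "brraavvaaddoo".

brraavvaaddoo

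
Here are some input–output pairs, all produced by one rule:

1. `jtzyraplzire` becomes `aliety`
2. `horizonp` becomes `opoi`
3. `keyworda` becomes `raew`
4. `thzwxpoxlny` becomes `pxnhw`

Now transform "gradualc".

acrd

Looking at the pairs, the operation is to keep every other character starting from the second (positions 2nd, 4th, 6th, ...), then move the first 2 characters to the end (rotate left by 2).
On "gradualc" that produces "acrd".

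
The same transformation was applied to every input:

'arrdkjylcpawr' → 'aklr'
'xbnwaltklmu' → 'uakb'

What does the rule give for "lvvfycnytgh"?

hyyv

Each output is the input with this applied: keep one character in every 3, starting at position 2 (positions 2nd, 5th, 8th, ...), then swap the first and last characters.
Applying that to "lvvfycnytgh" gives "hyyv".
(Check on "xbnwaltklmu": → "baku" → "uakb" ✓)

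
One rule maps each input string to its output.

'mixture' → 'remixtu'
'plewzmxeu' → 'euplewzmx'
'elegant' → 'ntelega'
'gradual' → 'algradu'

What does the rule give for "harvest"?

stharve

The rule is to move the last 2 characters to the front (rotate right by 2).
For "harvest" the result is "stharve".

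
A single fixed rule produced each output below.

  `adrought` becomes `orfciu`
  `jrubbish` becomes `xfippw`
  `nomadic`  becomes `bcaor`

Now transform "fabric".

topf

The transformation: delete the last 2 characters, then shift every letter 12 places backward in the alphabet (wrapping around).
Starting from "fabric": after the first operation, "fabr"; after the second, "topf".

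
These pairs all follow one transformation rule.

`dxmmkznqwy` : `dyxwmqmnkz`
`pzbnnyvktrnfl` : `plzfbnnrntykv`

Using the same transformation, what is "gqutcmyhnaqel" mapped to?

The rule is to take characters alternately from the front and the back (1st, last, 2nd, 2nd-last, ...).
For "gqutcmyhnaqel" the result is "glqeuqtacnmhy".

glqeuqtacnmhy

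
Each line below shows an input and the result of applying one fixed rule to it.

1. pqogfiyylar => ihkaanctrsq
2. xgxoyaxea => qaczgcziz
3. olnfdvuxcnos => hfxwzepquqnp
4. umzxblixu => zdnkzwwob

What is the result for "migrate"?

The pattern: move the first 3 characters to the end (rotate left by 3), then shift every letter 2 places forward in the alphabet (wrapping around).
On "migrate": the first step gives "ratemig", and the second then gives "tcvgoki".
(Check on "pqogfiyylar": → "gfiyylarpqo" → "ihkaanctrsq" ✓)

tcvgoki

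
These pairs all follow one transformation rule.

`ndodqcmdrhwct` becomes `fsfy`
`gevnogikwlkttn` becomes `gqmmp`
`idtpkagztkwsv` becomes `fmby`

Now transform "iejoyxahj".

Looking at the pairs, the operation is to shift every letter 2 places forward in the alphabet (wrapping around), then keep one character in every 3, starting at position 2 (positions 2nd, 5th, 8th, ...).
Working it through for "iejoyxahj": intermediate "kglqazcjl", final "gaj".

gaj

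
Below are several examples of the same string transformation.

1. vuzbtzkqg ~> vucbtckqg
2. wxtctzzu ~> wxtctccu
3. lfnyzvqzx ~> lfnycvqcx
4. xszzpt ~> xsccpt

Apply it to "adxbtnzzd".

adxbtnccd

In each case the input is transformed by: replace every "z" with "c".
"adxbtnzzd" → "adxbtnccd".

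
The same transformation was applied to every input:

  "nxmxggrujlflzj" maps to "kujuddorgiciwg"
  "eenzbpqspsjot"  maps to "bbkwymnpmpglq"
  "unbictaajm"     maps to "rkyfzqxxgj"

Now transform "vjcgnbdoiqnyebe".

Each output is the input with this applied: shift every letter 3 places backward in the alphabet (wrapping around).
Applying that to "vjcgnbdoiqnyebe" gives "sgzdkyalfnkvbyb".

sgzdkyalfnkvbyb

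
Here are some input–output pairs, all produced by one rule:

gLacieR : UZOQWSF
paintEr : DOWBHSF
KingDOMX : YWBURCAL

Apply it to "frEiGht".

Rule — shift every letter 12 places backward in the alphabet (wrapping around), then convert every letter to uppercase.
On "frEiGht": the first step gives "tfSwUvh", and the second then gives "TFSWUVH".

TFSWUVH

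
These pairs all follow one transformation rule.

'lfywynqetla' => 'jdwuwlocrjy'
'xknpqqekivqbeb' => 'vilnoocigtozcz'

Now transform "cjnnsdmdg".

What's happening: shift every letter 2 places backward in the alphabet (wrapping around).
Doing the same to "cjnnsdmdg": "ahllqbkbe".

ahllqbkbe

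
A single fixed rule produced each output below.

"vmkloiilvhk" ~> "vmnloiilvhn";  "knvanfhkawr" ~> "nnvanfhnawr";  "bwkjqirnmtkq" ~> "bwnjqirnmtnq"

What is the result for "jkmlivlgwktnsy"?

jnmlivlgwntnsy

What's happening: replace every "k" with "n".
Doing the same to "jkmlivlgwktnsy": "jnmlivlgwntnsy".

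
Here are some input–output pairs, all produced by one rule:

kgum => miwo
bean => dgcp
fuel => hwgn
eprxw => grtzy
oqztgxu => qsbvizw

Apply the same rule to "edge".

Each output is the input with this applied: shift every letter 2 places forward in the alphabet (wrapping around).
Applying that to "edge" gives "gfig".

gfig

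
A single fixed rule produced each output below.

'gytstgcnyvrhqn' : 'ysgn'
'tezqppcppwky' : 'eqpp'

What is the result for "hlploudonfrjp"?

What's happening: keep every other character starting from the second (positions 2nd, 4th, 6th, ...), then keep only the first 4 characters.
On "hlploudonfrjp": the first step gives "lluofj", and the second then gives "lluo".

lluo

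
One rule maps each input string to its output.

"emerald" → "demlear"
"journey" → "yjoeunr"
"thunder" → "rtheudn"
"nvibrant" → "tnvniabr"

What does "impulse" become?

eimsplu

Each output is the input with this applied: swap the first and last characters, then take characters alternately from the front and the back (1st, last, 2nd, 2nd-last, ...).
Starting from "impulse": after the first operation, "empulsi"; after the second, "eimsplu".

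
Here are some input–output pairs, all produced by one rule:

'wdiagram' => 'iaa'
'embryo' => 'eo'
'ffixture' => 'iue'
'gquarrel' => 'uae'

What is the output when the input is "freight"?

ei

The rule is to keep only the vowels.
"freight" → "ei".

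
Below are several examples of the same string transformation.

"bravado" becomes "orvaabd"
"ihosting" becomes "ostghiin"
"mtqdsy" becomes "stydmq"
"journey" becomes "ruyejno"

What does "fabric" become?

Rule — sort the characters into alphabetical order, then move the last 3 characters to the front (rotate right by 3).
Working it through for "fabric": intermediate "abcfir", final "firabc".
(Check on "bravado": → "aabdorv" → "orvaabd" ✓)

firabc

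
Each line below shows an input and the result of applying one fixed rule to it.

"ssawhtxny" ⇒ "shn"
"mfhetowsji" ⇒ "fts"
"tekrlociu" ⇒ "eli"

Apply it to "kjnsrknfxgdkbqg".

Looking at the pairs, the operation is to keep one character in every 3, starting at position 2 (positions 2nd, 5th, 8th, ...).
Applying that to "kjnsrknfxgdkbqg" gives "jrfdq".

jrfdq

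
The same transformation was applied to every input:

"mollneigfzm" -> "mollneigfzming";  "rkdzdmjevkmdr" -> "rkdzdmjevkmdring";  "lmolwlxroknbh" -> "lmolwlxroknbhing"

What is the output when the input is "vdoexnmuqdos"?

Looking at the pairs, the operation is to append "ing".
Doing the same to "vdoexnmuqdos": "vdoexnmuqdosing".

vdoexnmuqdosing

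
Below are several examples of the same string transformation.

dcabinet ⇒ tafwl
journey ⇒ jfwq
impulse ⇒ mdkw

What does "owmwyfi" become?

The transformation: shift every letter 8 places backward in the alphabet (wrapping around), then delete the first 3 characters.
Applying both steps to "owmwyfi": "goeoqxa", then "oqxa".

oqxa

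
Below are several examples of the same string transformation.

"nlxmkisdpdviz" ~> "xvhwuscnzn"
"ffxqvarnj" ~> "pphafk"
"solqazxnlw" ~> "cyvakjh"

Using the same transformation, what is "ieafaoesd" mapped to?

The pattern: delete the last 3 characters, then shift every letter 10 places forward in the alphabet (wrapping around).
Starting from "ieafaoesd": after the first operation, "ieafao"; after the second, "sokpky".

sokpky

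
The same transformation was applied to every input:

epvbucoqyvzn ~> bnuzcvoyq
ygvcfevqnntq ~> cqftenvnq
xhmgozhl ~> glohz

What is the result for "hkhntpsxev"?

Rule — delete the first 3 characters, then take characters alternately from the front and the back (1st, last, 2nd, 2nd-last, ...).
Applying both steps to "hkhntpsxev": "ntpsxev", then "nvtepxs".
(Check on "xhmgozhl": → "gozhl" → "glohz" ✓)

nvtepxs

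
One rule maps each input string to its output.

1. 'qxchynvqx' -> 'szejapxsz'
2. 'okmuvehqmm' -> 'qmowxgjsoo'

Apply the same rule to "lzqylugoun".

nbsanwiqwp

The rule is to shift every letter 2 places forward in the alphabet (wrapping around).
For "lzqylugoun" the result is "nbsanwiqwp".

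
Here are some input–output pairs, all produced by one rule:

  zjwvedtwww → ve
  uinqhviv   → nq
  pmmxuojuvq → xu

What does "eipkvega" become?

pk

Looking at the pairs, the operation is to swap the front and back halves of the string, then keep only the last 2 characters.
Starting from "eipkvega": after the first operation, "vegaeipk"; after the second, "pk".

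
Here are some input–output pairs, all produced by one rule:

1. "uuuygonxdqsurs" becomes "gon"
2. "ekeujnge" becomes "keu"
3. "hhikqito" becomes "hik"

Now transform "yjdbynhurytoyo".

The rule is to swap the front and back halves of the string, then keep only the last 3 characters.
On "yjdbynhurytoyo": the first step gives "urytoyoyjdbynh", and the second then gives "ynh".
(Check on "ekeujnge": → "jngeekeu" → "keu" ✓)

ynh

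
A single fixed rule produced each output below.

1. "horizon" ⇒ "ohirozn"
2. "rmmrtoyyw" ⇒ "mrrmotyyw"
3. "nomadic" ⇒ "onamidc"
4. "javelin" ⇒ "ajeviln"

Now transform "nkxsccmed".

knsxccemd

In each case the input is transformed by: swap each adjacent pair of characters (1↔2, 3↔4, ...).
"nkxsccmed" → "knsxccemd".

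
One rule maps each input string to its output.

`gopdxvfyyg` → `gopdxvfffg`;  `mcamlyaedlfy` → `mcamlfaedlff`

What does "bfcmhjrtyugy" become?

bfcmhjrtfugf

The transformation: replace every "y" with "f".
On "bfcmhjrtyugy" that produces "bfcmhjrtfugf".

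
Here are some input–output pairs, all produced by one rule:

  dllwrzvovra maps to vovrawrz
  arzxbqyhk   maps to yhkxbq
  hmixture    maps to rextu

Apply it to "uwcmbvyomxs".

Rule — delete the first 3 characters, then move the first 3 characters to the end (rotate left by 3).
Starting from "uwcmbvyomxs": after the first operation, "mbvyomxs"; after the second, "yomxsmbv".

yomxsmbv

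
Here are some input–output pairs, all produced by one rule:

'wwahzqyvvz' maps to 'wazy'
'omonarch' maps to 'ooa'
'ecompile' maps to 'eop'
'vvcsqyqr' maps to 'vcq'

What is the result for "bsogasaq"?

Each output is the input with this applied: delete the last 3 characters, then keep every other character starting from the first (positions 1st, 3rd, 5th, ...).
Starting from "bsogasaq": after the first operation, "bsoga"; after the second, "boa".

boa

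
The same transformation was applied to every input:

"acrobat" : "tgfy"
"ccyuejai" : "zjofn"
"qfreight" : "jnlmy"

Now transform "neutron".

ywts

Each output is the input with this applied: delete the first 3 characters, then shift every letter 5 places forward in the alphabet (wrapping around).
Doing the same to "neutron": "ywts".
(Check on "ccyuejai": → "uejai" → "zjofn" ✓)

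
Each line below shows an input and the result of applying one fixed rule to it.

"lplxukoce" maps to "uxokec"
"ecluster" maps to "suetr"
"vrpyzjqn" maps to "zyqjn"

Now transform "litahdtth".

hatdht

What's happening: delete the first 3 characters, then swap each adjacent pair of characters (1↔2, 3↔4, ...).
For "litahdtth", step one produces "ahdtth"; step two turns that into "hatdht".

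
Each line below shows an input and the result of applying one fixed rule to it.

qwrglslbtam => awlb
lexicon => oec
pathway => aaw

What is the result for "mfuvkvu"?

The transformation: move the last 2 characters to the front (rotate right by 2), then keep one character in every 3, starting at position 1 (positions 1st, 4th, 7th, ...).
Applying both steps to "mfuvkvu": "vumfuvk", then "vfk".

vfk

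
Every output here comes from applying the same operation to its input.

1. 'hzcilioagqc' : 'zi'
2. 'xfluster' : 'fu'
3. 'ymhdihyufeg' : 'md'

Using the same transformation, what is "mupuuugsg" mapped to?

In each case the input is transformed by: keep every other character starting from the second (positions 2nd, 4th, 6th, ...), then keep only the first 2 characters.
On "mupuuugsg": the first step gives "uuus", and the second then gives "uu".

uu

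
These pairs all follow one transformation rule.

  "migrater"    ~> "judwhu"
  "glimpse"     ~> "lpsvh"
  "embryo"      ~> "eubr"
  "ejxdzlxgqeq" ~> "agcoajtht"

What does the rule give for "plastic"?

Each output is the input with this applied: shift every letter 3 places forward in the alphabet (wrapping around), then delete the first 2 characters.
Working it through for "plastic": intermediate "sodvwlf", final "dvwlf".

dvwlf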